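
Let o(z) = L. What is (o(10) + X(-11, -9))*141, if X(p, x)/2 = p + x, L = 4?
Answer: -5076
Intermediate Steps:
o(z) = 4
X(p, x) = 2*p + 2*x (X(p, x) = 2*(p + x) = 2*p + 2*x)
(o(10) + X(-11, -9))*141 = (4 + (2*(-11) + 2*(-9)))*141 = (4 + (-22 - 18))*141 = (4 - 40)*141 = -36*141 = -5076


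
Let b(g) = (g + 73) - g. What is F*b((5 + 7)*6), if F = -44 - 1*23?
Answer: -4891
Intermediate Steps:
b(g) = 73 (b(g) = (73 + g) - g = 73)
F = -67 (F = -44 - 23 = -67)
F*b((5 + 7)*6) = -67*73 = -4891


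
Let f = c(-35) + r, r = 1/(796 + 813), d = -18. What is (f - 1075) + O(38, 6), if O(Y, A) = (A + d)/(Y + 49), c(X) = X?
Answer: -51800117/46661 ≈ -1110.1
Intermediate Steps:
r = 1/1609 ≈ 0.00062150
O(Y, A) = (-18 + A)/(49 + Y) (O(Y, A) = (A - 18)/(Y + 49) = (-18 + A)/(49 + Y))
f = -56314/1609 (f = -35 + 1/1609 = -56314/1609 ≈ -34.999)
(f - 1075) + O(38, 6) = (-56314/1609 - 1075) + (-18 + 6)/(49 + 38) = -1785989/1609 - 12/87 = -1785989/1609 + (1/87)*(-12) = -1785989/1609 - 4/29 = -51800117/46661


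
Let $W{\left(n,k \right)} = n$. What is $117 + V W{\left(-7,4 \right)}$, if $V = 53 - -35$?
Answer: $-499$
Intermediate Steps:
$V = 88$ ($V = 53 + 35 = 88$)
$117 + V W{\left(-7,4 \right)} = 117 + 88 \left(-7\right) = 117 - 616 = -499$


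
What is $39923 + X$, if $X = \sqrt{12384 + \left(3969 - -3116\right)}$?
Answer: $39923 + \sqrt{19469} \approx 40063.0$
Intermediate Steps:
$X = \sqrt{19469}$ ($X = \sqrt{12384 + \left(3969 + 3116\right)} = \sqrt{12384 + 7085} = \sqrt{19469} \approx 139.53$)
$39923 + X = 39923 + \sqrt{19469}$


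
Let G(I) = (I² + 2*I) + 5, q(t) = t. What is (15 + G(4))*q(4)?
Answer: 176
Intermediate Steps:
G(I) = 5 + I² + 2*I
(15 + G(4))*q(4) = (15 + (5 + 4² + 2*4))*4 = (15 + (5 + 16 + 8))*4 = (15 + 29)*4 = 44*4 = 176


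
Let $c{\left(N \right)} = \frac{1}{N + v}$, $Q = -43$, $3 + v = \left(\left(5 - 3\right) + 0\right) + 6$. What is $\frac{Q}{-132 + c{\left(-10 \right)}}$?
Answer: $\frac{215}{661} \approx 0.32526$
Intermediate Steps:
$v = 5$ ($v = -3 + \left(\left(\left(5 - 3\right) + 0\right) + 6\right) = -3 + \left(\left(2 + 0\right) + 6\right) = -3 + \left(2 + 6\right) = -3 + 8 = 5$)
$c{\left(N \right)} = \frac{1}{5 + N}$ ($c{\left(N \right)} = \frac{1}{N + 5} = \frac{1}{5 + N}$)
$\frac{Q}{-132 + c{\left(-10 \right)}} = - \frac{43}{-132 + \frac{1}{5 - 10}} = - \frac{43}{-132 + \frac{1}{-5}} = - \frac{43}{-132 - \frac{1}{5}} = - \frac{43}{- \frac{661}{5}} = \left(-43\right) \left(- \frac{5}{661}\right) = \frac{215}{661}$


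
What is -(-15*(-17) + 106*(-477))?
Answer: 50307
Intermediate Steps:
-(-15*(-17) + 106*(-477)) = -(255 - 50562) = -1*(-50307) = 50307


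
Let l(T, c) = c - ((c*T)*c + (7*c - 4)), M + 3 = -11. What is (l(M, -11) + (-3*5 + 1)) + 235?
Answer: 1985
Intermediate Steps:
M = -14 (M = -3 - 11 = -14)
l(T, c) = 4 - 6*c - T*c**2 (l(T, c) = c - ((T*c)*c + (-4 + 7*c)) = c - (T*c**2 + (-4 + 7*c)) = c - (-4 + 7*c + T*c**2) = c + (4 - 7*c - T*c**2) = 4 - 6*c - T*c**2)
(l(M, -11) + (-3*5 + 1)) + 235 = ((4 - 6*(-11) - 1*(-14)*(-11)**2) + (-3*5 + 1)) + 235 = ((4 + 66 - 1*(-14)*121) + (-15 + 1)) + 235 = ((4 + 66 + 1694) - 14) + 235 = (1764 - 14) + 235 = 1750 + 235 = 1985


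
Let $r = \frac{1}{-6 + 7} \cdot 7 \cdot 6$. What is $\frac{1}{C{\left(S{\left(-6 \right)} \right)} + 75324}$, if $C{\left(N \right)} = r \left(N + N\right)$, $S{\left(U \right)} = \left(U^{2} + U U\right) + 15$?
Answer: $\frac{1}{82632} \approx 1.2102 \cdot 10^{-5}$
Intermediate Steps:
$r = 42$ ($r = 1^{-1} \cdot 7 \cdot 6 = 1 \cdot 7 \cdot 6 = 7 \cdot 6 = 42$)
$S{\left(U \right)} = 15 + 2 U^{2}$ ($S{\left(U \right)} = \left(U^{2} + U^{2}\right) + 15 = 2 U^{2} + 15 = 15 + 2 U^{2}$)
$C{\left(N \right)} = 84 N$ ($C{\left(N \right)} = 42 \left(N + N\right) = 42 \cdot 2 N = 84 N$)
$\frac{1}{C{\left(S{\left(-6 \right)} \right)} + 75324} = \frac{1}{84 \left(15 + 2 \left(-6\right)^{2}\right) + 75324} = \frac{1}{84 \left(15 + 2 \cdot 36\right) + 75324} = \frac{1}{84 \left(15 + 72\right) + 75324} = \frac{1}{84 \cdot 87 + 75324} = \frac{1}{7308 + 75324} = \frac{1}{82632}$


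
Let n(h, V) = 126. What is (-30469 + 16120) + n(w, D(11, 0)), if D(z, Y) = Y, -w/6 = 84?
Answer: -14223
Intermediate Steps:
w = -504 (w = -6*84 = -504)
(-30469 + 16120) + n(w, D(11, 0)) = (-30469 + 16120) + 126 = -14349 + 126 = -14223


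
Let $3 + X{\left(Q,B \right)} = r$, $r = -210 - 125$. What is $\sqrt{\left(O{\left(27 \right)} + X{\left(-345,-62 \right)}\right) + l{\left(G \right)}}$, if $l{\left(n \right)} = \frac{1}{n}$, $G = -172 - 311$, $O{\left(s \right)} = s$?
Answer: $\frac{i \sqrt{72553362}}{483} \approx 17.635 i$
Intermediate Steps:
$r = -335$
$X{\left(Q,B \right)} = -338$ ($X{\left(Q,B \right)} = -3 - 335 = -338$)
$G = -483$ ($G = -172 - 311 = -483$)
$\sqrt{\left(O{\left(27 \right)} + X{\left(-345,-62 \right)}\right) + l{\left(G \right)}} = \sqrt{\left(27 - 338\right) + \frac{1}{-483}} = \sqrt{-311 - \frac{1}{483}} = \sqrt{- \frac{150214}{483}} = \frac{i \sqrt{72553362}}{483}$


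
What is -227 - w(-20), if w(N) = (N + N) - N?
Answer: -207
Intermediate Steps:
w(N) = N (w(N) = 2*N - N = N)
-227 - w(-20) = -227 - 1*(-20) = -227 + 20 = -207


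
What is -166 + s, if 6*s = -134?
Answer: -565/3 ≈ -188.33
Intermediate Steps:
s = -67/3 (s = (⅙)*(-134) = -67/3 ≈ -22.333)
-166 + s = -166 - 67/3 = -565/3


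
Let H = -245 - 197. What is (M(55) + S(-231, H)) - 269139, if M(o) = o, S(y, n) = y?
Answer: -269315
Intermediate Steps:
H = -442
(M(55) + S(-231, H)) - 269139 = (55 - 231) - 269139 = -176 - 269139 = -269315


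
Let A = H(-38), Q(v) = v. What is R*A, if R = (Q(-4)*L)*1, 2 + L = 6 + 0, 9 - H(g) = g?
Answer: -752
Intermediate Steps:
H(g) = 9 - g
L = 4 (L = -2 + (6 + 0) = -2 + 6 = 4)
A = 47 (A = 9 - 1*(-38) = 9 + 38 = 47)
R = -16 (R = -4*4*1 = -16*1 = -16)
R*A = -16*47 = -752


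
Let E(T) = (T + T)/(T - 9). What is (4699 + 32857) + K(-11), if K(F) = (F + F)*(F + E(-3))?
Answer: 37787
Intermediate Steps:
E(T) = 2*T/(-9 + T) (E(T) = (2*T)/(-9 + T) = 2*T/(-9 + T))
K(F) = 2*F*(½ + F) (K(F) = (F + F)*(F + 2*(-3)/(-9 - 3)) = (2*F)*(F + 2*(-3)/(-12)) = (2*F)*(F + 2*(-3)*(-1/12)) = (2*F)*(F + ½) = (2*F)*(½ + F) = 2*F*(½ + F))
(4699 + 32857) + K(-11) = (4699 + 32857) - 11*(1 + 2*(-11)) = 37556 - 11*(1 - 22) = 37556 - 11*(-21) = 37556 + 231 = 37787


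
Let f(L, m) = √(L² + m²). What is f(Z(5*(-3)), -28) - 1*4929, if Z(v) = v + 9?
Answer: -4929 + 2*√205 ≈ -4900.4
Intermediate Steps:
Z(v) = 9 + v
f(Z(5*(-3)), -28) - 1*4929 = √((9 + 5*(-3))² + (-28)²) - 1*4929 = √((9 - 15)² + 784) - 4929 = √((-6)² + 784) - 4929 = √(36 + 784) - 4929 = √820 - 4929 = 2*√205 - 4929 = -4929 + 2*√205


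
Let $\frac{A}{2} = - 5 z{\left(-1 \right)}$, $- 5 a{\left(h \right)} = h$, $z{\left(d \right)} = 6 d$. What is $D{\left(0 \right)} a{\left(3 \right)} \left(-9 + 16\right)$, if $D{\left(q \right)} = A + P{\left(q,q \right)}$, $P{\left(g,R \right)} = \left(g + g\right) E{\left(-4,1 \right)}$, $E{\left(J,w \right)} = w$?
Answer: $-252$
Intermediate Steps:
$a{\left(h \right)} = - \frac{h}{5}$
$A = 60$ ($A = 2 \left(- 5 \cdot 6 \left(-1\right)\right) = 2 \left(\left(-5\right) \left(-6\right)\right) = 2 \cdot 30 = 60$)
$P{\left(g,R \right)} = 2 g$ ($P{\left(g,R \right)} = \left(g + g\right) 1 = 2 g 1 = 2 g$)
$D{\left(q \right)} = 60 + 2 q$
$D{\left(0 \right)} a{\left(3 \right)} \left(-9 + 16\right) = \left(60 + 2 \cdot 0\right) \left(- \frac{1}{5}\right) 3 \left(-9 + 16\right) = \left(60 + 0\right) \left(\left(- \frac{3}{5}\right) 7\right) = 60 \left(- \frac{21}{5}\right) = -252$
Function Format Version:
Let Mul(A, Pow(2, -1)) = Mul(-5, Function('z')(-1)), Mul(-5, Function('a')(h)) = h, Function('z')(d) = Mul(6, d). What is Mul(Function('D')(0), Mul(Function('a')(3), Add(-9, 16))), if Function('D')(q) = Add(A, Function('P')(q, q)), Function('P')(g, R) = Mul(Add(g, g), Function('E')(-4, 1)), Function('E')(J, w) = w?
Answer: -252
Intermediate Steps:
Function('a')(h) = Mul(Rational(-1, 5), h)
A = 60 (A = Mul(2, Mul(-5, Mul(6, -1))) = Mul(2, Mul(-5, -6)) = Mul(2, 30) = 60)
Function('P')(g, R) = Mul(2, g) (Function('P')(g, R) = Mul(Add(g, g), 1) = Mul(Mul(2, g), 1) = Mul(2, g))
Function('D')(q) = Add(60, Mul(2, q))
Mul(Function('D')(0), Mul(Function('a')(3), Add(-9, 16))) = Mul(Add(60, Mul(2, 0)), Mul(Mul(Rational(-1, 5), 3), Add(-9, 16))) = Mul(Add(60, 0), Mul(Rational(-3, 5), 7)) = Mul(60, Rational(-21, 5)) = -252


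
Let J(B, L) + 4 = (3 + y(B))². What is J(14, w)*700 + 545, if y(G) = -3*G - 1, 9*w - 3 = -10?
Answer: 1117745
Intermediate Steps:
w = -7/9 (w = ⅓ + (⅑)*(-10) = ⅓ - 10/9 = -7/9 ≈ -0.77778)
y(G) = -1 - 3*G
J(B, L) = -4 + (2 - 3*B)² (J(B, L) = -4 + (3 + (-1 - 3*B))² = -4 + (2 - 3*B)²)
J(14, w)*700 + 545 = (-4 + (-2 + 3*14)²)*700 + 545 = (-4 + (-2 + 42)²)*700 + 545 = (-4 + 40²)*700 + 545 = (-4 + 1600)*700 + 545 = 1596*700 + 545 = 1117200 + 545 = 1117745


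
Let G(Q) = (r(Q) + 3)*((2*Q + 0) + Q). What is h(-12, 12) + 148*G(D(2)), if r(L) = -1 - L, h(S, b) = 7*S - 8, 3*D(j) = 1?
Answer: 464/3 ≈ 154.67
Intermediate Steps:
D(j) = ⅓ (D(j) = (⅓)*1 = ⅓)
h(S, b) = -8 + 7*S
G(Q) = 3*Q*(2 - Q) (G(Q) = ((-1 - Q) + 3)*((2*Q + 0) + Q) = (2 - Q)*(2*Q + Q) = (2 - Q)*(3*Q) = 3*Q*(2 - Q))
h(-12, 12) + 148*G(D(2)) = (-8 + 7*(-12)) + 148*(3*(⅓)*(2 - 1*⅓)) = (-8 - 84) + 148*(3*(⅓)*(2 - ⅓)) = -92 + 148*(3*(⅓)*(5/3)) = -92 + 148*(5/3) = -92 + 740/3 = 464/3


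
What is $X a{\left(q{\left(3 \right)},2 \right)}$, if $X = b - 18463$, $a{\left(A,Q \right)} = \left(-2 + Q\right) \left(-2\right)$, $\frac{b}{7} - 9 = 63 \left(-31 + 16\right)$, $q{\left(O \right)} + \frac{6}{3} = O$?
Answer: $0$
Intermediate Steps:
$q{\left(O \right)} = -2 + O$
$b = -6552$ ($b = 63 + 7 \cdot 63 \left(-31 + 16\right) = 63 + 7 \cdot 63 \left(-15\right) = 63 + 7 \left(-945\right) = 63 - 6615 = -6552$)
$a{\left(A,Q \right)} = 4 - 2 Q$
$X = -25015$ ($X = -6552 - 18463 = -25015$)
$X a{\left(q{\left(3 \right)},2 \right)} = - 25015 \left(4 - 4\right) = \left(-25015\right) 0 = 0$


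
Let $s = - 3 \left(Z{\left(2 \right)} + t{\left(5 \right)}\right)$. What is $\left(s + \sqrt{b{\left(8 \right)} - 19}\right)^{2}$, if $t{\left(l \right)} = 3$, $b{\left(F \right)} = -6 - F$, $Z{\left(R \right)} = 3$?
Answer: $\left(18 - i \sqrt{33}\right)^{2} \approx 291.0 - 206.8 i$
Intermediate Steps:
$s = -18$ ($s = - 3 \left(3 + 3\right) = \left(-3\right) 6 = -18$)
$\left(s + \sqrt{b{\left(8 \right)} - 19}\right)^{2} = \left(-18 + \sqrt{\left(-6 - 8\right) - 19}\right)^{2} = \left(-18 + \sqrt{-14 - 19}\right)^{2} = \left(-18 + \sqrt{-33}\right)^{2} = \left(-18 + i \sqrt{33}\right)^{2}$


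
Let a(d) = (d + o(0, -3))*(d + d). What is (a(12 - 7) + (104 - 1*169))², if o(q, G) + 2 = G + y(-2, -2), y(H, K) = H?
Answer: 7225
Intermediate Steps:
o(q, G) = -4 + G (o(q, G) = -2 + (G - 2) = -2 + (-2 + G) = -4 + G)
a(d) = 2*d*(-7 + d) (a(d) = (d + (-4 - 3))*(d + d) = (d - 7)*(2*d) = (-7 + d)*(2*d) = 2*d*(-7 + d))
(a(12 - 7) + (104 - 1*169))² = (2*(12 - 7)*(-7 + (12 - 7)) + (104 - 1*169))² = (2*5*(-7 + 5) + (104 - 169))² = (2*5*(-2) - 65)² = (-20 - 65)² = (-85)² = 7225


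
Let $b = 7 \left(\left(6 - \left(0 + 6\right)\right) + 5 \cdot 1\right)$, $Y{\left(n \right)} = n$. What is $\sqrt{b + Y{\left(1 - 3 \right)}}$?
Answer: $\sqrt{33} \approx 5.7446$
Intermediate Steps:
$b = 35$ ($b = 7 \left(\left(6 - 6\right) + 5\right) = 7 \left(0 + 5\right) = 7 \cdot 5 = 35$)
$\sqrt{b + Y{\left(1 - 3 \right)}} = \sqrt{35 + \left(1 - 3\right)} = \sqrt{35 - 2} = \sqrt{33}$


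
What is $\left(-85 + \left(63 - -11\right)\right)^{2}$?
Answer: $121$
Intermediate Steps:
$\left(-85 + \left(63 - -11\right)\right)^{2} = \left(-85 + \left(63 + 11\right)\right)^{2} = \left(-85 + 74\right)^{2} = \left(-11\right)^{2} = 121$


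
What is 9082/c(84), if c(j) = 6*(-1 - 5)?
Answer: -4541/18 ≈ -252.28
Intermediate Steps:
c(j) = -36 (c(j) = 6*(-6) = -36)
9082/c(84) = 9082/(-36) = 9082*(-1/36) = -4541/18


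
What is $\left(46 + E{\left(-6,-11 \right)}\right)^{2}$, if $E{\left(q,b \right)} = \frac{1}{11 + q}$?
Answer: $\frac{53361}{25} \approx 2134.4$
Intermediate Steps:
$\left(46 + E{\left(-6,-11 \right)}\right)^{2} = \left(46 + \frac{1}{11 - 6}\right)^{2} = \left(46 + \frac{1}{5}\right)^{2} = \left(\frac{231}{5}\right)^{2} = \frac{53361}{25}$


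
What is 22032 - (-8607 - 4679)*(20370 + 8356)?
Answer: 381675668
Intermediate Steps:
22032 - (-8607 - 4679)*(20370 + 8356) = 22032 - (-13286)*28726 = 22032 - 1*(-381653636) = 22032 + 381653636 = 381675668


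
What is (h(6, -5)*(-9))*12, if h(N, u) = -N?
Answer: 648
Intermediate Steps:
(h(6, -5)*(-9))*12 = (-1*6*(-9))*12 = -6*(-9)*12 = 54*12 = 648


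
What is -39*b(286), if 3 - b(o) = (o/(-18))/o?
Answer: -715/6 ≈ -119.17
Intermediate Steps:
b(o) = 55/18 (b(o) = 3 - o/(-18)/o = 3 - o*(-1/18)/o = 3 - (-o/18)/o = 3 - 1*(-1/18) = 3 + 1/18 = 55/18)
-39*b(286) = -39*55/18 = -715/6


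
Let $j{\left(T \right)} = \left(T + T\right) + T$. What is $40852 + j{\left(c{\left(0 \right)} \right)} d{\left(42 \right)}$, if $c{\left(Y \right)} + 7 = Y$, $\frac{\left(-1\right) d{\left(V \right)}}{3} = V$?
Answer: $43498$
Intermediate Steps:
$d{\left(V \right)} = - 3 V$
$c{\left(Y \right)} = -7 + Y$
$j{\left(T \right)} = 3 T$ ($j{\left(T \right)} = 2 T + T = 3 T$)
$40852 + j{\left(c{\left(0 \right)} \right)} d{\left(42 \right)} = 40852 + 3 \left(-7 + 0\right) \left(\left(-3\right) 42\right) = 40852 + 3 \left(-7\right) \left(-126\right) = 40852 - -2646 = 40852 + 2646 = 43498$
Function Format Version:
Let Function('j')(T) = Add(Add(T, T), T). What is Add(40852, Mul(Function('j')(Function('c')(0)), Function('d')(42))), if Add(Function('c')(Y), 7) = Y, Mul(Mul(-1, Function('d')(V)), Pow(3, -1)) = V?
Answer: 43498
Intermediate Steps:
Function('d')(V) = Mul(-3, V)
Function('c')(Y) = Add(-7, Y)
Function('j')(T) = Mul(3, T) (Function('j')(T) = Add(Mul(2, T), T) = Mul(3, T))
Add(40852, Mul(Function('j')(Function('c')(0)), Function('d')(42))) = Add(40852, Mul(Mul(3, Add(-7, 0)), Mul(-3, 42))) = Add(40852, Mul(Mul(3, -7), -126)) = Add(40852, Mul(-21, -126)) = Add(40852, 2646) = 43498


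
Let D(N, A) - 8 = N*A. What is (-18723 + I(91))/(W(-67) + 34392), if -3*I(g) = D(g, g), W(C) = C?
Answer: -21486/34325 ≈ -0.62596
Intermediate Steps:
D(N, A) = 8 + A*N (D(N, A) = 8 + N*A = 8 + A*N)
I(g) = -8/3 - g**2/3 (I(g) = -(8 + g*g)/3 = -(8 + g**2)/3 = -8/3 - g**2/3)
(-18723 + I(91))/(W(-67) + 34392) = (-18723 + (-8/3 - 1/3*91**2))/(-67 + 34392) = (-18723 + (-8/3 - 1/3*8281))/34325 = (-18723 + (-8/3 - 8281/3))*(1/34325) = (-18723 - 2763)*(1/34325) = -21486*1/34325 = -21486/34325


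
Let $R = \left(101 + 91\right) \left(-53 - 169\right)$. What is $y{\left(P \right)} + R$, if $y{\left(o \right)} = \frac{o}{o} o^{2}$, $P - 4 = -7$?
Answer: $-42615$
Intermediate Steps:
$P = -3$ ($P = 4 - 7 = -3$)
$R = -42624$ ($R = 192 \left(-222\right) = -42624$)
$y{\left(o \right)} = o^{2}$ ($y{\left(o \right)} = 1 o^{2} = o^{2}$)
$y{\left(P \right)} + R = \left(-3\right)^{2} - 42624 = 9 - 42624 = -42615$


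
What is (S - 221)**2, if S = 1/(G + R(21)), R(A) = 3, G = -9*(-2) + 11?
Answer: 49999041/1024 ≈ 48827.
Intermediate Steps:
G = 29 (G = 18 + 11 = 29)
S = 1/32 (S = 1/(29 + 3) = 1/32 ≈ 0.031250)
(S - 221)**2 = (1/32 - 221)**2 = (-7071/32)**2 = 49999041/1024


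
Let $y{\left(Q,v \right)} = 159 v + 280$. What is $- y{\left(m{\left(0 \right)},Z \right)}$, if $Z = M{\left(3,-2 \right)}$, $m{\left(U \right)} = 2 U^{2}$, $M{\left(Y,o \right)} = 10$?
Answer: $-1870$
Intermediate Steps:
$Z = 10$
$y{\left(Q,v \right)} = 280 + 159 v$
$- y{\left(m{\left(0 \right)},Z \right)} = - (280 + 159 \cdot 10) = - (280 + 1590) = \left(-1\right) 1870 = -1870$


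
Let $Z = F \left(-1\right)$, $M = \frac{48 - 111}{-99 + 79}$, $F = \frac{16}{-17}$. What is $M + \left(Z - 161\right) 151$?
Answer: $- \frac{8216349}{340} \approx -24166.0$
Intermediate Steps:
$F = - \frac{16}{17}$ ($F = 16 \left(- \frac{1}{17}\right) = - \frac{16}{17} \approx -0.94118$)
$M = \frac{63}{20}$ ($M = - \frac{63}{-20} = \left(-63\right) \left(- \frac{1}{20}\right) = \frac{63}{20} \approx 3.15$)
$Z = \frac{16}{17}$ ($Z = \left(- \frac{16}{17}\right) \left(-1\right) = \frac{16}{17} \approx 0.94118$)
$M + \left(Z - 161\right) 151 = \frac{63}{20} + \left(\frac{16}{17} - 161\right) 151 = \frac{63}{20} - \frac{410871}{17} = - \frac{8216349}{340}$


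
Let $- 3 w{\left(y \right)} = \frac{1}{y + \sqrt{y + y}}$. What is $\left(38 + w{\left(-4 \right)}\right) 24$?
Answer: $\frac{2740}{3} + \frac{2 i \sqrt{2}}{3} \approx 913.33 + 0.94281 i$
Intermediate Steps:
$w{\left(y \right)} = - \frac{1}{3 \left(y + \sqrt{2} \sqrt{y}\right)}$ ($w{\left(y \right)} = - \frac{1}{3 \left(y + \sqrt{y + y}\right)} = - \frac{1}{3 \left(y + \sqrt{2 y}\right)} = - \frac{1}{3 \left(y + \sqrt{2} \sqrt{y}\right)}$)
$\left(38 + w{\left(-4 \right)}\right) 24 = \left(38 - \frac{1}{3 \left(-4\right) + 3 \sqrt{2} \sqrt{-4}}\right) 24 = \left(38 - \frac{1}{-12 + 3 \sqrt{2} \cdot 2 i}\right) 24 = \left(38 - \frac{1}{-12 + 6 i \sqrt{2}}\right) 24 = 912 - \frac{24}{-12 + 6 i \sqrt{2}}$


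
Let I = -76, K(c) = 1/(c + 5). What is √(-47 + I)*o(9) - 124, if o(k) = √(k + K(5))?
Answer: -124 + I*√111930/10 ≈ -124.0 + 33.456*I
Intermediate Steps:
K(c) = 1/(5 + c)
o(k) = √(⅒ + k) (o(k) = √(k + 1/(5 + 5)) = √(k + 1/10) = √(k + ⅒) = √(⅒ + k))
√(-47 + I)*o(9) - 124 = √(-47 - 76)*(√(10 + 100*9)/10) - 124 = √(-123)*(√(10 + 900)/10) - 124 = (I*√123)*(√910/10) - 124 = I*√111930/10 - 124 = -124 + I*√111930/10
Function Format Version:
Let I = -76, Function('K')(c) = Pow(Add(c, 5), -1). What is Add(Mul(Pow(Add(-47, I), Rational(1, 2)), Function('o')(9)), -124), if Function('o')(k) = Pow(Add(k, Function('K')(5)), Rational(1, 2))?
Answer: Add(-124, Mul(Rational(1, 10), I, Pow(111930, Rational(1, 2)))) ≈ Add(-124.00, Mul(33.456, I))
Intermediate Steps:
Function('K')(c) = Pow(Add(5, c), -1)
Function('o')(k) = Pow(Add(Rational(1, 10), k), Rational(1, 2)) (Function('o')(k) = Pow(Add(k, Pow(Add(5, 5), -1)), Rational(1, 2)) = Pow(Add(k, Pow(10, -1)), Rational(1, 2)) = Pow(Add(k, Rational(1, 10)), Rational(1, 2)) = Pow(Add(Rational(1, 10), k), Rational(1, 2)))
Add(Mul(Pow(Add(-47, I), Rational(1, 2)), Function('o')(9)), -124) = Add(Mul(Pow(Add(-47, -76), Rational(1, 2)), Mul(Rational(1, 10), Pow(Add(10, Mul(100, 9)), Rational(1, 2)))), -124) = Add(Mul(Pow(-123, Rational(1, 2)), Mul(Rational(1, 10), Pow(Add(10, 900), Rational(1, 2)))), -124) = Add(Mul(Mul(I, Pow(123, Rational(1, 2))), Mul(Rational(1, 10), Pow(910, Rational(1, 2)))), -124) = Add(Mul(Rational(1, 10), I, Pow(111930, Rational(1, 2))), -124) = Add(-124, Mul(Rational(1, 10), I, Pow(111930, Rational(1, 2))))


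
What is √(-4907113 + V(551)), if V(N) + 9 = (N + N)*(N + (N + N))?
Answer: 2*I*√771379 ≈ 1756.6*I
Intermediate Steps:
V(N) = -9 + 6*N² (V(N) = -9 + (N + N)*(N + (N + N)) = -9 + (2*N)*(N + 2*N) = -9 + (2*N)*(3*N) = -9 + 6*N²)
√(-4907113 + V(551)) = √(-4907113 + (-9 + 6*551²)) = √(-4907113 + (-9 + 6*303601)) = √(-4907113 + (-9 + 1821606)) = √(-4907113 + 1821597) = √(-3085516) = 2*I*√771379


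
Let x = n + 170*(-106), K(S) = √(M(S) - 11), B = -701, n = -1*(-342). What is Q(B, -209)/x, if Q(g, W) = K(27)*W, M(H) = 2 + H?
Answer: 627*√2/17678 ≈ 0.050159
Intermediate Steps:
n = 342
K(S) = √(-9 + S) (K(S) = √((2 + S) - 11) = √(-9 + S))
x = -17678 (x = 342 + 170*(-106) = 342 - 18020 = -17678)
Q(g, W) = 3*W*√2 (Q(g, W) = √(-9 + 27)*W = √18*W = (3*√2)*W = 3*W*√2)
Q(B, -209)/x = (3*(-209)*√2)/(-17678) = -627*√2*(-1/17678) = 627*√2/17678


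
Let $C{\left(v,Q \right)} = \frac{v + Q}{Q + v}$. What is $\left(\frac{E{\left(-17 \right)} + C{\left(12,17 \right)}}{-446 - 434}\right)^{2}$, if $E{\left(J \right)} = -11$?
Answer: $\frac{1}{7744} \approx 0.00012913$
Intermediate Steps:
$C{\left(v,Q \right)} = 1$ ($C{\left(v,Q \right)} = \frac{Q + v}{Q + v} = 1$)
$\left(\frac{E{\left(-17 \right)} + C{\left(12,17 \right)}}{-446 - 434}\right)^{2} = \left(\frac{-11 + 1}{-446 - 434}\right)^{2} = \left(- \frac{10}{-880}\right)^{2} = \left(\left(-10\right) \left(- \frac{1}{880}\right)\right)^{2} = \left(\frac{1}{88}\right)^{2} = \frac{1}{7744}$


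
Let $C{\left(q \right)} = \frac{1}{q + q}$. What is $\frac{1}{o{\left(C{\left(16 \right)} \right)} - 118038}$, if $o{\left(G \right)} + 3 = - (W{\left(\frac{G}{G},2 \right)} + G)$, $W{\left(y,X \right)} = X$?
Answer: $- \frac{32}{3777377} \approx -8.4715 \cdot 10^{-6}$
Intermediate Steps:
$C{\left(q \right)} = \frac{1}{2 q}$
$o{\left(G \right)} = -5 - G$ ($o{\left(G \right)} = -3 - \left(2 + G\right) = -5 - G$)
$\frac{1}{o{\left(C{\left(16 \right)} \right)} - 118038} = \frac{1}{\left(-5 - \frac{1}{2 \cdot 16}\right) - 118038} = \frac{1}{\left(-5 - \frac{1}{2} \cdot \frac{1}{16}\right) - 118038} = \frac{1}{\left(-5 - \frac{1}{32}\right) - 118038} = \frac{1}{- \frac{161}{32} - 118038} = \frac{1}{- \frac{3777377}{32}} = - \frac{32}{3777377}$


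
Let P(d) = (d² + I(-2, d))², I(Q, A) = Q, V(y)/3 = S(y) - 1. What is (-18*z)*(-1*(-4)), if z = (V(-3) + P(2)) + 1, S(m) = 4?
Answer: -1008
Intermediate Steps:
V(y) = 9 (V(y) = 3*(4 - 1) = 3*3 = 9)
P(d) = (-2 + d²)² (P(d) = (d² - 2)² = (-2 + d²)²)
z = 14 (z = (9 + (-2 + 2²)²) + 1 = (9 + (-2 + 4)²) + 1 = (9 + 2²) + 1 = (9 + 4) + 1 = 13 + 1 = 14)
(-18*z)*(-1*(-4)) = (-18*14)*(-1*(-4)) = -252*4 = -1008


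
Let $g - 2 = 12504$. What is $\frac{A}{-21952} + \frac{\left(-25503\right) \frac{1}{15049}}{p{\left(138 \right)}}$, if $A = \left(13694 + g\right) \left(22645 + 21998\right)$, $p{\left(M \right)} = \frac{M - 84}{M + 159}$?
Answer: $- \frac{2200636351701}{41294456} \approx -53291.0$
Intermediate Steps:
$g = 12506$ ($g = 2 + 12504 = 12506$)
$p{\left(M \right)} = \frac{-84 + M}{159 + M}$
$A = 1169646600$ ($A = \left(13694 + 12506\right) \left(22645 + 21998\right) = 26200 \cdot 44643 = 1169646600$)
$\frac{A}{-21952} + \frac{\left(-25503\right) \frac{1}{15049}}{p{\left(138 \right)}} = \frac{1169646600}{-21952} + \frac{\left(-25503\right) \frac{1}{15049}}{\frac{1}{159 + 138} \left(-84 + 138\right)} = 1169646600 \left(- \frac{1}{21952}\right) + \frac{\left(-25503\right) \frac{1}{15049}}{\frac{1}{297} \cdot 54} = - \frac{146205825}{2744} - \frac{25503}{15049 \cdot \frac{1}{297} \cdot 54} = - \frac{146205825}{2744} - \frac{25503}{15049 \cdot \frac{2}{11}} = - \frac{146205825}{2744} - \frac{280533}{30098} = - \frac{2200636351701}{41294456}$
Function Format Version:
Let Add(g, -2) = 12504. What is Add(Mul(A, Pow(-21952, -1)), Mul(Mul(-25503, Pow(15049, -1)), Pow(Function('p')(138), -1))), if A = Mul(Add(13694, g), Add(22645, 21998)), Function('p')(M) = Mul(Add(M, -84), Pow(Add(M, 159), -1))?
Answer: Rational(-2200636351701, 41294456) ≈ -53291.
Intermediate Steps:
g = 12506 (g = Add(2, 12504) = 12506)
Function('p')(M) = Mul(Pow(Add(159, M), -1), Add(-84, M)) (Function('p')(M) = Mul(Add(-84, M), Pow(Add(159, M), -1)) = Mul(Pow(Add(159, M), -1), Add(-84, M)))
A = 1169646600 (A = Mul(Add(13694, 12506), Add(22645, 21998)) = Mul(26200, 44643) = 1169646600)
Add(Mul(A, Pow(-21952, -1)), Mul(Mul(-25503, Pow(15049, -1)), Pow(Function('p')(138), -1))) = Add(Mul(1169646600, Pow(-21952, -1)), Mul(Mul(-25503, Pow(15049, -1)), Pow(Mul(Pow(Add(159, 138), -1), Add(-84, 138)), -1))) = Add(Mul(1169646600, Rational(-1, 21952)), Mul(Mul(-25503, Rational(1, 15049)), Pow(Mul(Pow(297, -1), 54), -1))) = Add(Rational(-146205825, 2744), Mul(Rational(-25503, 15049), Pow(Mul(Rational(1, 297), 54), -1))) = Add(Rational(-146205825, 2744), Mul(Rational(-25503, 15049), Pow(Rational(2, 11), -1))) = Add(Rational(-146205825, 2744), Mul(Rational(-25503, 15049), Rational(11, 2))) = Add(Rational(-146205825, 2744), Rational(-280533, 30098)) = Rational(-2200636351701, 41294456)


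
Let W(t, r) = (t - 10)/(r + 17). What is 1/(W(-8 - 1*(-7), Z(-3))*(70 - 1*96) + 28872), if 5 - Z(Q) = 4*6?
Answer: 1/28729 ≈ 3.4808e-5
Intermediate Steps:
Z(Q) = -19 (Z(Q) = 5 - 4*6 = 5 - 1*24 = 5 - 24 = -19)
W(t, r) = (-10 + t)/(17 + r)
1/(W(-8 - 1*(-7), Z(-3))*(70 - 1*96) + 28872) = 1/(((-10 + (-8 - 1*(-7)))/(17 - 19))*(70 - 1*96) + 28872) = 1/(((-10 + (-8 + 7))/(-2))*(70 - 96) + 28872) = 1/(-(-10 - 1)/2*(-26) + 28872) = 1/(-1/2*(-11)*(-26) + 28872) = 1/((11/2)*(-26) + 28872) = 1/(-143 + 28872) = 1/28729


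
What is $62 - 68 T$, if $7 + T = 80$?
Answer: $-4902$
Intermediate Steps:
$T = 73$ ($T = -7 + 80 = 73$)
$62 - 68 T = 62 - 4964 = -4902$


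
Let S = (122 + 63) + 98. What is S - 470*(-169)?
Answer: 79713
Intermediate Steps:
S = 283 (S = 185 + 98 = 283)
S - 470*(-169) = 283 - 470*(-169) = 283 + 79430 = 79713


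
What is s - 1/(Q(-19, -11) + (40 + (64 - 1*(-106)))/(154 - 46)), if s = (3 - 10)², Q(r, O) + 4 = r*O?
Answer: 182507/3725 ≈ 48.995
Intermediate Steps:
Q(r, O) = -4 + O*r (Q(r, O) = -4 + r*O = -4 + O*r)
s = 49 (s = (-7)² = 49)
s - 1/(Q(-19, -11) + (40 + (64 - 1*(-106)))/(154 - 46)) = 49 - 1/((-4 - 11*(-19)) + (40 + (64 - 1*(-106)))/(154 - 46)) = 49 - 1/((-4 + 209) + (40 + (64 + 106))/108) = 49 - 1/(205 + (40 + 170)*(1/108)) = 49 - 1/(205 + 210*(1/108)) = 49 - 1/(205 + 35/18) = 49 - 1/3725/18 = 49 - 1*18/3725 = 49 - 18/3725 = 182507/3725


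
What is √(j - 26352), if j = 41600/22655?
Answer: 4*I*√33810489647/4531 ≈ 162.33*I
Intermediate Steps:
j = 8320/4531 (j = 41600*(1/22655) = 8320/4531 ≈ 1.8362)
√(j - 26352) = √(8320/4531 - 26352) = √(-119392592/4531) = 4*I*√33810489647/4531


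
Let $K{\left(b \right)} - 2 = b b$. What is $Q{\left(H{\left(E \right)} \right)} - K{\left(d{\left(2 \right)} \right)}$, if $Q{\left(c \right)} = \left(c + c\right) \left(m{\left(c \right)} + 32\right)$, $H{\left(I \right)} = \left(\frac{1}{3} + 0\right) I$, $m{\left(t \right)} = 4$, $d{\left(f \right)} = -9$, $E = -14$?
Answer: $-419$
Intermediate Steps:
$K{\left(b \right)} = 2 + b^{2}$ ($K{\left(b \right)} = 2 + b b = 2 + b^{2}$)
$H{\left(I \right)} = \frac{I}{3}$ ($H{\left(I \right)} = \left(\frac{1}{3} + 0\right) I = \frac{I}{3}$)
$Q{\left(c \right)} = 72 c$ ($Q{\left(c \right)} = \left(c + c\right) \left(4 + 32\right) = 2 c 36 = 72 c$)
$Q{\left(H{\left(E \right)} \right)} - K{\left(d{\left(2 \right)} \right)} = 72 \cdot \frac{1}{3} \left(-14\right) - \left(2 + \left(-9\right)^{2}\right) = 72 \left(- \frac{14}{3}\right) - \left(2 + 81\right) = -336 - 83 = -419$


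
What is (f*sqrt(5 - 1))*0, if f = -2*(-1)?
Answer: 0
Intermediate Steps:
f = 2
(f*sqrt(5 - 1))*0 = (2*sqrt(5 - 1))*0 = (2*sqrt(4))*0 = (2*2)*0 = 4*0 = 0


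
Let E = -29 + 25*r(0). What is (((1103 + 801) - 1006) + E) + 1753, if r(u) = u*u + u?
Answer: 2622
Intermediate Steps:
r(u) = u + u² (r(u) = u² + u = u + u²)
E = -29 (E = -29 + 25*(0*(1 + 0)) = -29 + 25*(0*1) = -29 + 25*0 = -29 + 0 = -29)
(((1103 + 801) - 1006) + E) + 1753 = (((1103 + 801) - 1006) - 29) + 1753 = ((1904 - 1006) - 29) + 1753 = (898 - 29) + 1753 = 869 + 1753 = 2622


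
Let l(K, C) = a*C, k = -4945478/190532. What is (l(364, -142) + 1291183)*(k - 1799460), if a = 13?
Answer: -221030821561017363/95266 ≈ -2.3201e+12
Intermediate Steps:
k = -2472739/95266 (k = -4945478*1/190532 = -2472739/95266 ≈ -25.956)
l(K, C) = 13*C
(l(364, -142) + 1291183)*(k - 1799460) = (13*(-142) + 1291183)*(-2472739/95266 - 1799460) = (-1846 + 1291183)*(-171429829099/95266) = 1289337*(-171429829099/95266) = -221030821561017363/95266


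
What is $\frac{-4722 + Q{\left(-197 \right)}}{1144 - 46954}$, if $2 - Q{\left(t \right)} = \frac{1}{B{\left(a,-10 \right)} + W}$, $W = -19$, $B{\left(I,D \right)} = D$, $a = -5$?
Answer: $\frac{136879}{1328490} \approx 0.10303$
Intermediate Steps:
$Q{\left(t \right)} = \frac{59}{29}$ ($Q{\left(t \right)} = 2 - \frac{1}{-10 - 19} = 2 - \frac{1}{-29} = 2 - - \frac{1}{29} = 2 + \frac{1}{29} = \frac{59}{29}$)
$\frac{-4722 + Q{\left(-197 \right)}}{1144 - 46954} = \frac{-4722 + \frac{59}{29}}{1144 - 46954} = - \frac{136879}{29 \left(-45810\right)} = \left(- \frac{136879}{29}\right) \left(- \frac{1}{45810}\right) = \frac{136879}{1328490}$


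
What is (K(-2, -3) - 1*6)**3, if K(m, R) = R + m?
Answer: -1331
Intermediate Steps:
(K(-2, -3) - 1*6)**3 = ((-3 - 2) - 1*6)**3 = (-5 - 6)**3 = (-11)**3 = -1331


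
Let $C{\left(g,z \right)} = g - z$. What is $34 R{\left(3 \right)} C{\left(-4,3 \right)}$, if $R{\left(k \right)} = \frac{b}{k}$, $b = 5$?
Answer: $- \frac{1190}{3} \approx -396.67$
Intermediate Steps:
$R{\left(k \right)} = \frac{5}{k}$
$34 R{\left(3 \right)} C{\left(-4,3 \right)} = 34 \cdot \frac{5}{3} \left(-4 - 3\right) = 34 \cdot 5 \cdot \frac{1}{3} \left(-4 - 3\right) = 34 \cdot \frac{5}{3} \left(-7\right) = \frac{170}{3} \left(-7\right) = - \frac{1190}{3}$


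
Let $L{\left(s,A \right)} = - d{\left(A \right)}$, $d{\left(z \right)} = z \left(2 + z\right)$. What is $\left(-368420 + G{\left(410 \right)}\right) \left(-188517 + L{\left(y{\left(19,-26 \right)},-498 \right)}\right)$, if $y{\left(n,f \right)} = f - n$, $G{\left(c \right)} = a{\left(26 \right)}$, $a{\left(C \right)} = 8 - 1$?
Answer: $160453071825$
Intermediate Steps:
$a{\left(C \right)} = 7$ ($a{\left(C \right)} = 8 - 1 = 7$)
$G{\left(c \right)} = 7$
$L{\left(s,A \right)} = - A \left(2 + A\right)$
$\left(-368420 + G{\left(410 \right)}\right) \left(-188517 + L{\left(y{\left(19,-26 \right)},-498 \right)}\right) = \left(-368420 + 7\right) \left(-188517 - - 498 \left(2 - 498\right)\right) = - 368413 \left(-188517 - \left(-498\right) \left(-496\right)\right) = - 368413 \left(-188517 - 247008\right) = \left(-368413\right) \left(-435525\right) = 160453071825$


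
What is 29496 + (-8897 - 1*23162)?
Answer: -2563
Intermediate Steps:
29496 + (-8897 - 1*23162) = 29496 + (-8897 - 23162) = 29496 - 32059 = -2563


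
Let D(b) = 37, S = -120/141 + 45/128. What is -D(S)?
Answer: -37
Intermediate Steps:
S = -3005/6016 (S = -120*1/141 + 45*(1/128) = -40/47 + 45/128 = -3005/6016 ≈ -0.49950)
-D(S) = -1*37 = -37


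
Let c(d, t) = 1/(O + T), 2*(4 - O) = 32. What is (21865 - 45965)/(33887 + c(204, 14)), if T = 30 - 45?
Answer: -162675/228737 ≈ -0.71119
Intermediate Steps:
T = -15
O = -12 (O = 4 - 1/2*32 = 4 - 16 = -12)
c(d, t) = -1/27 (c(d, t) = 1/(-12 - 15) = 1/(-27) = -1/27)
(21865 - 45965)/(33887 + c(204, 14)) = (21865 - 45965)/(33887 - 1/27) = -24100/914948/27 = -24100*27/914948 = -162675/228737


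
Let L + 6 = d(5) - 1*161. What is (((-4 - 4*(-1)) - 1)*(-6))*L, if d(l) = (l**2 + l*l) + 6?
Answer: -666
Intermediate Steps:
d(l) = 6 + 2*l**2 (d(l) = (l**2 + l**2) + 6 = 2*l**2 + 6 = 6 + 2*l**2)
L = -111 (L = -6 + ((6 + 2*5**2) - 1*161) = -6 + ((6 + 2*25) - 161) = -6 + ((6 + 50) - 161) = -6 + (56 - 161) = -6 - 105 = -111)
(((-4 - 4*(-1)) - 1)*(-6))*L = (((-4 - 4*(-1)) - 1)*(-6))*(-111) = (((-4 + 4) - 1)*(-6))*(-111) = ((0 - 1)*(-6))*(-111) = -1*(-6)*(-111) = 6*(-111) = -666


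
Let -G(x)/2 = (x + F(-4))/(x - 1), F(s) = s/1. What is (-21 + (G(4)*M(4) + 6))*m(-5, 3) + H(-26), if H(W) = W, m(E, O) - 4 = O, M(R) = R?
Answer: -131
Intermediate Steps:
F(s) = s (F(s) = s*1 = s)
G(x) = -2*(-4 + x)/(-1 + x) (G(x) = -2*(x - 4)/(x - 1) = -2*(-4 + x)/(-1 + x))
m(E, O) = 4 + O
(-21 + (G(4)*M(4) + 6))*m(-5, 3) + H(-26) = (-21 + ((2*(4 - 1*4)/(-1 + 4))*4 + 6))*(4 + 3) - 26 = (-21 + ((2*(4 - 4)/3)*4 + 6))*7 - 26 = (-21 + ((2*(⅓)*0)*4 + 6))*7 - 26 = (-21 + (0*4 + 6))*7 - 26 = (-21 + (0 + 6))*7 - 26 = (-21 + 6)*7 - 26 = -15*7 - 26 = -105 - 26 = -131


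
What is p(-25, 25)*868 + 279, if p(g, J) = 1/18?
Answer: 2945/9 ≈ 327.22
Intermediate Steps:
p(g, J) = 1/18
p(-25, 25)*868 + 279 = (1/18)*868 + 279 = 434/9 + 279 = 2945/9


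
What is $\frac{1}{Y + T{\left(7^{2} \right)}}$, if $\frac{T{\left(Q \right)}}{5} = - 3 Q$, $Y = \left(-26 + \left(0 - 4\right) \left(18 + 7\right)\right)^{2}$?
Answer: $\frac{1}{15141} \approx 6.6046 \cdot 10^{-5}$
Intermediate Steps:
$Y = 15876$ ($Y = \left(-26 - 100\right)^{2} = \left(-126\right)^{2} = 15876$)
$T{\left(Q \right)} = - 15 Q$ ($T{\left(Q \right)} = 5 \left(- 3 Q\right) = - 15 Q$)
$\frac{1}{Y + T{\left(7^{2} \right)}} = \frac{1}{15876 - 15 \cdot 7^{2}} = \frac{1}{15876 - 735} = \frac{1}{15141}$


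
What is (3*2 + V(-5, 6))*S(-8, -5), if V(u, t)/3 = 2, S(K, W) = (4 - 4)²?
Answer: 0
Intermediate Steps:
S(K, W) = 0 (S(K, W) = 0² = 0)
V(u, t) = 6 (V(u, t) = 3*2 = 6)
(3*2 + V(-5, 6))*S(-8, -5) = (3*2 + 6)*0 = (6 + 6)*0 = 12*0 = 0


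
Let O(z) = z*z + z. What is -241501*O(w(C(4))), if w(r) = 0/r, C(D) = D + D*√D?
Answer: 0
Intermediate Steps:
C(D) = D + D^(3/2)
w(r) = 0
O(z) = z + z² (O(z) = z² + z = z + z²)
-241501*O(w(C(4))) = -0*(1 + 0) = -0 = -241501*0 = 0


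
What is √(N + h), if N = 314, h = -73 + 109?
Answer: 5*√14 ≈ 18.708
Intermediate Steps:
h = 36
√(N + h) = √(314 + 36) = √350 = 5*√14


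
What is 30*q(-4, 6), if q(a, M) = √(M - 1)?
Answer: 30*√5 ≈ 67.082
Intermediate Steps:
q(a, M) = √(-1 + M)
30*q(-4, 6) = 30*√(-1 + 6) = 30*√5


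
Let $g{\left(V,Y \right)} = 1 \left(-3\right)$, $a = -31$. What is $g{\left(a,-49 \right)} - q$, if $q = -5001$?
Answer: $4998$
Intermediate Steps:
$g{\left(V,Y \right)} = -3$
$g{\left(a,-49 \right)} - q = -3 - -5001 = -3 + 5001 = 4998$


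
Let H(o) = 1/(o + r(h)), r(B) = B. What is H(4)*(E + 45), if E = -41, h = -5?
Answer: -4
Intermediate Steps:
H(o) = 1/(-5 + o) (H(o) = 1/(o - 5) = 1/(-5 + o))
H(4)*(E + 45) = (-41 + 45)/(-5 + 4) = 4/(-1) = -1*4 = -4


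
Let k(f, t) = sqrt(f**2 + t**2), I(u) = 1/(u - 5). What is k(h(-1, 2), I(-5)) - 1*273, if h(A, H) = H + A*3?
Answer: -273 + sqrt(101)/10 ≈ -272.00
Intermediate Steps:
h(A, H) = H + 3*A
I(u) = 1/(-5 + u)
k(h(-1, 2), I(-5)) - 1*273 = sqrt((2 + 3*(-1))**2 + (1/(-5 - 5))**2) - 1*273 = sqrt((2 - 3)**2 + (1/(-10))**2) - 273 = sqrt((-1)**2 + (-1/10)**2) - 273 = sqrt(1 + 1/100) - 273 = sqrt(101/100) - 273 = sqrt(101)/10 - 273 = -273 + sqrt(101)/10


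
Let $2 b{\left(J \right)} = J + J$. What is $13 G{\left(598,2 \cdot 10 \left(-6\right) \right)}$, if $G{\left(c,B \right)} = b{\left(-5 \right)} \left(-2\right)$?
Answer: $130$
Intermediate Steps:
$b{\left(J \right)} = J$ ($b{\left(J \right)} = \frac{J + J}{2} = \frac{2 J}{2} = J$)
$G{\left(c,B \right)} = 10$ ($G{\left(c,B \right)} = \left(-5\right) \left(-2\right) = 10$)
$13 G{\left(598,2 \cdot 10 \left(-6\right) \right)} = 13 \cdot 10 = 130$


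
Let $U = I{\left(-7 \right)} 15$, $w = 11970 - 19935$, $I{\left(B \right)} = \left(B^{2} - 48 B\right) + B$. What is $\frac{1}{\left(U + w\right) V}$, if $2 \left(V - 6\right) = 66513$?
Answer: $- \frac{2}{152674875} \approx -1.31 \cdot 10^{-8}$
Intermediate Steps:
$V = \frac{66525}{2}$ ($V = 6 + \frac{1}{2} \cdot 66513 = 6 + \frac{66513}{2} = \frac{66525}{2} \approx 33263.0$)
$I{\left(B \right)} = B^{2} - 47 B$
$w = -7965$
$U = 5670$ ($U = - 7 \left(-47 - 7\right) 15 = \left(-7\right) \left(-54\right) 15 = 378 \cdot 15 = 5670$)
$\frac{1}{\left(U + w\right) V} = \frac{1}{\left(5670 - 7965\right) \frac{66525}{2}} = \frac{1}{-2295} \cdot \frac{2}{66525} = \left(- \frac{1}{2295}\right) \frac{2}{66525} = - \frac{2}{152674875}$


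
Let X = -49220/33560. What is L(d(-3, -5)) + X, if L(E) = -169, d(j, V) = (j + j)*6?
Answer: -286043/1678 ≈ -170.47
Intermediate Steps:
d(j, V) = 12*j (d(j, V) = (2*j)*6 = 12*j)
X = -2461/1678 (X = -49220*1/33560 = -2461/1678 ≈ -1.4666)
L(d(-3, -5)) + X = -169 - 2461/1678 = -286043/1678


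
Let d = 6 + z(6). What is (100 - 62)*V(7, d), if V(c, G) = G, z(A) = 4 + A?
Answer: 608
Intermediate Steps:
d = 16 (d = 6 + (4 + 6) = 6 + 10 = 16)
(100 - 62)*V(7, d) = (100 - 62)*16 = 38*16 = 608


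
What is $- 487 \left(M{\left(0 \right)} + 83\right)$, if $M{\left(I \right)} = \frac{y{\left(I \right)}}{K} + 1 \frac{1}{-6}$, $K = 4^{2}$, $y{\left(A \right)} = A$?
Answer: $- \frac{242039}{6} \approx -40340.0$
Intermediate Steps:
$K = 16$
$M{\left(I \right)} = - \frac{1}{6} + \frac{I}{16}$ ($M{\left(I \right)} = \frac{I}{16} + 1 \frac{1}{-6} = I \frac{1}{16} + 1 \left(- \frac{1}{6}\right) = \frac{I}{16} - \frac{1}{6} = - \frac{1}{6} + \frac{I}{16}$)
$- 487 \left(M{\left(0 \right)} + 83\right) = - 487 \left(\left(- \frac{1}{6} + \frac{1}{16} \cdot 0\right) + 83\right) = - 487 \left(\left(- \frac{1}{6} + 0\right) + 83\right) = - 487 \left(- \frac{1}{6} + 83\right) = \left(-487\right) \frac{497}{6} = - \frac{242039}{6}$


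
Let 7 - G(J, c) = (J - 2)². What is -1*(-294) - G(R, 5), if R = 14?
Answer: 431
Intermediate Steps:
G(J, c) = 7 - (-2 + J)² (G(J, c) = 7 - (J - 2)² = 7 - (-2 + J)²)
-1*(-294) - G(R, 5) = -1*(-294) - (7 - (-2 + 14)²) = 294 - (7 - 1*12²) = 294 - (7 - 1*144) = 294 - (7 - 144) = 294 - 1*(-137) = 294 + 137 = 431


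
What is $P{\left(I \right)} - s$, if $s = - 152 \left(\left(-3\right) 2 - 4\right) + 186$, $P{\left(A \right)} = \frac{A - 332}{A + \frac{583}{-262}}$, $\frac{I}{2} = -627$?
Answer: $- \frac{561081954}{329131} \approx -1704.7$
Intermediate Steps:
$I = -1254$ ($I = 2 \left(-627\right) = -1254$)
$P{\left(A \right)} = \frac{-332 + A}{- \frac{583}{262} + A}$ ($P{\left(A \right)} = \frac{-332 + A}{A + 583 \left(- \frac{1}{262}\right)} = \frac{-332 + A}{A - \frac{583}{262}} = \frac{-332 + A}{- \frac{583}{262} + A}$)
$s = 1706$ ($s = - 152 \left(-6 - 4\right) + 186 = \left(-152\right) \left(-10\right) + 186 = 1520 + 186 = 1706$)
$P{\left(I \right)} - s = \frac{262 \left(-332 - 1254\right)}{-583 + 262 \left(-1254\right)} - 1706 = 262 \frac{1}{-583 - 328548} \left(-1586\right) - 1706 = 262 \frac{1}{-329131} \left(-1586\right) - 1706 = 262 \left(- \frac{1}{329131}\right) \left(-1586\right) - 1706 = \frac{415532}{329131} - 1706 = - \frac{561081954}{329131}$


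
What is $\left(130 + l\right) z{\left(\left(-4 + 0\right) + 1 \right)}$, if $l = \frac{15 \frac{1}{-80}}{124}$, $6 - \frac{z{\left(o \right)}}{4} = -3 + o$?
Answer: $\frac{773751}{124} \approx 6239.9$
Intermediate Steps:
$z{\left(o \right)} = 36 - 4 o$ ($z{\left(o \right)} = 24 - 4 \left(-3 + o\right) = 24 - \left(-12 + 4 o\right) = 36 - 4 o$)
$l = - \frac{3}{1984}$ ($l = 15 \left(- \frac{1}{80}\right) \frac{1}{124} = \left(- \frac{3}{16}\right) \frac{1}{124} = - \frac{3}{1984} \approx -0.0015121$)
$\left(130 + l\right) z{\left(\left(-4 + 0\right) + 1 \right)} = \left(130 - \frac{3}{1984}\right) \left(36 - 4 \left(\left(-4 + 0\right) + 1\right)\right) = \frac{257917 \left(36 - 4 \left(-4 + 1\right)\right)}{1984} = \frac{257917 \left(36 - -12\right)}{1984} = \frac{257917 \left(36 + 12\right)}{1984} = \frac{257917}{1984} \cdot 48 = \frac{773751}{124}$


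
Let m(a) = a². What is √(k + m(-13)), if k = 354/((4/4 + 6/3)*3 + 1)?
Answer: √5110/5 ≈ 14.297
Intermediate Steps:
k = 177/5 (k = 354/((4*(¼) + 6*(⅓))*3 + 1) = 354/((1 + 2)*3 + 1) = 354/(3*3 + 1) = 354/(9 + 1) = 354/10 = 354*(⅒) = 177/5 ≈ 35.400)
√(k + m(-13)) = √(177/5 + (-13)²) = √(177/5 + 169) = √(1022/5) = √5110/5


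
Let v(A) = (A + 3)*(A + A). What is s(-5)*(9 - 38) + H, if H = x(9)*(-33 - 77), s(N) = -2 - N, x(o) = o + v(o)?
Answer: -24837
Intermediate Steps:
v(A) = 2*A*(3 + A) (v(A) = (3 + A)*(2*A) = 2*A*(3 + A))
x(o) = o + 2*o*(3 + o)
H = -24750 (H = (9*(7 + 2*9))*(-33 - 77) = (9*(7 + 18))*(-110) = (9*25)*(-110) = 225*(-110) = -24750)
s(-5)*(9 - 38) + H = (-2 - 1*(-5))*(9 - 38) - 24750 = (-2 + 5)*(-29) - 24750 = 3*(-29) - 24750 = -87 - 24750 = -24837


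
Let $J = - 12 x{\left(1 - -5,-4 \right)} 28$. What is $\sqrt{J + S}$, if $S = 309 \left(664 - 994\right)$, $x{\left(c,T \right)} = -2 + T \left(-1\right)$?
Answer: $i \sqrt{102642} \approx 320.38 i$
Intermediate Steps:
$x{\left(c,T \right)} = -2 - T$
$S = -101970$ ($S = 309 \left(-330\right) = -101970$)
$J = -672$ ($J = - 12 \left(-2 - -4\right) 28 = - 12 \left(-2 + 4\right) 28 = \left(-12\right) 2 \cdot 28 = \left(-24\right) 28 = -672$)
$\sqrt{J + S} = \sqrt{-672 - 101970} = \sqrt{-102642} = i \sqrt{102642}$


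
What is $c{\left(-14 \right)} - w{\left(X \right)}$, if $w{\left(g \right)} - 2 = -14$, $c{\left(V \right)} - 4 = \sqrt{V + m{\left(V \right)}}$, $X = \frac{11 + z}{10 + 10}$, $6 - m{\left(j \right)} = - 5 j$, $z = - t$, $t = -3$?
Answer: $16 + i \sqrt{78} \approx 16.0 + 8.8318 i$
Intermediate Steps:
$z = 3$ ($z = \left(-1\right) \left(-3\right) = 3$)
$m{\left(j \right)} = 6 + 5 j$ ($m{\left(j \right)} = 6 - - 5 j = 6 + 5 j$)
$X = \frac{7}{10}$ ($X = \frac{11 + 3}{10 + 10} = \frac{14}{20} = 14 \cdot \frac{1}{20} = \frac{7}{10} \approx 0.7$)
$c{\left(V \right)} = 4 + \sqrt{6 + 6 V}$ ($c{\left(V \right)} = 4 + \sqrt{V + \left(6 + 5 V\right)} = 4 + \sqrt{6 + 6 V}$)
$w{\left(g \right)} = -12$ ($w{\left(g \right)} = 2 - 14 = -12$)
$c{\left(-14 \right)} - w{\left(X \right)} = \left(4 + \sqrt{6 + 6 \left(-14\right)}\right) - -12 = \left(4 + \sqrt{6 - 84}\right) + 12 = \left(4 + \sqrt{-78}\right) + 12 = \left(4 + i \sqrt{78}\right) + 12 = 16 + i \sqrt{78}$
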